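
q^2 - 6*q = q*(q - 6)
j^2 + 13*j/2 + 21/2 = (j + 3)*(j + 7/2)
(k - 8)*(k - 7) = k^2 - 15*k + 56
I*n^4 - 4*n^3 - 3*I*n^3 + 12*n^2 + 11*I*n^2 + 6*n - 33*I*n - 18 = (n - 3)*(n - I)*(n + 6*I)*(I*n + 1)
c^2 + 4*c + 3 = (c + 1)*(c + 3)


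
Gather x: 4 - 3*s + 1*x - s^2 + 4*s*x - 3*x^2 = -s^2 - 3*s - 3*x^2 + x*(4*s + 1) + 4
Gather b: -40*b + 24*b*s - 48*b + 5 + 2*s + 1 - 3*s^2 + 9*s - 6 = b*(24*s - 88) - 3*s^2 + 11*s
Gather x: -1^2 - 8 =-9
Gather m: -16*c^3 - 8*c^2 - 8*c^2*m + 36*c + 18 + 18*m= -16*c^3 - 8*c^2 + 36*c + m*(18 - 8*c^2) + 18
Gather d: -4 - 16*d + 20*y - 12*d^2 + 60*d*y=-12*d^2 + d*(60*y - 16) + 20*y - 4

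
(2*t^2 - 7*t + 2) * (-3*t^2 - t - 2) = -6*t^4 + 19*t^3 - 3*t^2 + 12*t - 4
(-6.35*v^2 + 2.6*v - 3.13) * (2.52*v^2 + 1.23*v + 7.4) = -16.002*v^4 - 1.2585*v^3 - 51.6796*v^2 + 15.3901*v - 23.162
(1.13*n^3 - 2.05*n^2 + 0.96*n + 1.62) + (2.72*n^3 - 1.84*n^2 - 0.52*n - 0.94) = 3.85*n^3 - 3.89*n^2 + 0.44*n + 0.68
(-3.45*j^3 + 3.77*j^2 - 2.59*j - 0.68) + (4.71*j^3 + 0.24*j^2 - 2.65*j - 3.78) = 1.26*j^3 + 4.01*j^2 - 5.24*j - 4.46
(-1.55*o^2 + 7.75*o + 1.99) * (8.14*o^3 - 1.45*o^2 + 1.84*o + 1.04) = -12.617*o^5 + 65.3325*o^4 + 2.1091*o^3 + 9.7625*o^2 + 11.7216*o + 2.0696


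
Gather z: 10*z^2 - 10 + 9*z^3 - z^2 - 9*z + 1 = 9*z^3 + 9*z^2 - 9*z - 9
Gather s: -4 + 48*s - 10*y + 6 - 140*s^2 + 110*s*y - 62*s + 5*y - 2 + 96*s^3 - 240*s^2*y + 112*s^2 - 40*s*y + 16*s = 96*s^3 + s^2*(-240*y - 28) + s*(70*y + 2) - 5*y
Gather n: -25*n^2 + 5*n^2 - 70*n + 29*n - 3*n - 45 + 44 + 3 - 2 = -20*n^2 - 44*n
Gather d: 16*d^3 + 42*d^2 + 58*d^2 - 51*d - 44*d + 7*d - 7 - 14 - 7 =16*d^3 + 100*d^2 - 88*d - 28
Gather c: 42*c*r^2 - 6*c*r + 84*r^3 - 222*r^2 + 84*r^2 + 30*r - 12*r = c*(42*r^2 - 6*r) + 84*r^3 - 138*r^2 + 18*r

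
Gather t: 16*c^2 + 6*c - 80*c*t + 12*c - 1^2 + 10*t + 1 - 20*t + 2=16*c^2 + 18*c + t*(-80*c - 10) + 2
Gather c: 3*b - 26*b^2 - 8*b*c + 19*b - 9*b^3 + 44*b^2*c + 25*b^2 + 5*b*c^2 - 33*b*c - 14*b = -9*b^3 - b^2 + 5*b*c^2 + 8*b + c*(44*b^2 - 41*b)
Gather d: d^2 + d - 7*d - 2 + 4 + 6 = d^2 - 6*d + 8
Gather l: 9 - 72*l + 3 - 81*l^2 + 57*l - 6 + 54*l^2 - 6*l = -27*l^2 - 21*l + 6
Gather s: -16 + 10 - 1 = -7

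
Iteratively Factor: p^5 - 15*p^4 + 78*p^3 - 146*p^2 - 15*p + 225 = (p - 3)*(p^4 - 12*p^3 + 42*p^2 - 20*p - 75) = (p - 3)^2*(p^3 - 9*p^2 + 15*p + 25) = (p - 3)^2*(p + 1)*(p^2 - 10*p + 25) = (p - 5)*(p - 3)^2*(p + 1)*(p - 5)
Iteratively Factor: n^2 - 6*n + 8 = (n - 2)*(n - 4)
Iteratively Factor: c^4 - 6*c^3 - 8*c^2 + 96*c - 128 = (c - 4)*(c^3 - 2*c^2 - 16*c + 32) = (c - 4)^2*(c^2 + 2*c - 8) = (c - 4)^2*(c - 2)*(c + 4)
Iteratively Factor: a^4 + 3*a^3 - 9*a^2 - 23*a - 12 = (a - 3)*(a^3 + 6*a^2 + 9*a + 4) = (a - 3)*(a + 1)*(a^2 + 5*a + 4) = (a - 3)*(a + 1)*(a + 4)*(a + 1)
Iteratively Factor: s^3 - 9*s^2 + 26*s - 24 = (s - 2)*(s^2 - 7*s + 12) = (s - 4)*(s - 2)*(s - 3)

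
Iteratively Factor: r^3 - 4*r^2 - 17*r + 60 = (r + 4)*(r^2 - 8*r + 15) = (r - 3)*(r + 4)*(r - 5)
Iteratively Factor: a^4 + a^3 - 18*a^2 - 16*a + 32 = (a - 1)*(a^3 + 2*a^2 - 16*a - 32) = (a - 1)*(a + 2)*(a^2 - 16) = (a - 1)*(a + 2)*(a + 4)*(a - 4)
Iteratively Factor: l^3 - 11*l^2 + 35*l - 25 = (l - 1)*(l^2 - 10*l + 25) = (l - 5)*(l - 1)*(l - 5)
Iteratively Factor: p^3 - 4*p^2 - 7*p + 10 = (p - 1)*(p^2 - 3*p - 10) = (p - 5)*(p - 1)*(p + 2)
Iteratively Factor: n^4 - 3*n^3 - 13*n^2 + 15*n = (n)*(n^3 - 3*n^2 - 13*n + 15) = n*(n - 5)*(n^2 + 2*n - 3) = n*(n - 5)*(n + 3)*(n - 1)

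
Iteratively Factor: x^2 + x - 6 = (x - 2)*(x + 3)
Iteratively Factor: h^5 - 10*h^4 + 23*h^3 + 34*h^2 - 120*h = (h + 2)*(h^4 - 12*h^3 + 47*h^2 - 60*h) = (h - 4)*(h + 2)*(h^3 - 8*h^2 + 15*h) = h*(h - 4)*(h + 2)*(h^2 - 8*h + 15) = h*(h - 4)*(h - 3)*(h + 2)*(h - 5)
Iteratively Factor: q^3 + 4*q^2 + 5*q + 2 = (q + 1)*(q^2 + 3*q + 2) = (q + 1)^2*(q + 2)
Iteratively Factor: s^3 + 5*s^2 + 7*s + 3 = (s + 1)*(s^2 + 4*s + 3) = (s + 1)^2*(s + 3)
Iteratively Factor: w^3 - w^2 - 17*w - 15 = (w - 5)*(w^2 + 4*w + 3) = (w - 5)*(w + 1)*(w + 3)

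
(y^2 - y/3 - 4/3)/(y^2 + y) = (y - 4/3)/y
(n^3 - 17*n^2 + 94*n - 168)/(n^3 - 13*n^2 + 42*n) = (n - 4)/n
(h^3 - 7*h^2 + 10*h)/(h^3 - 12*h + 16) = h*(h - 5)/(h^2 + 2*h - 8)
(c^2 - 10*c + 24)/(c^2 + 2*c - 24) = (c - 6)/(c + 6)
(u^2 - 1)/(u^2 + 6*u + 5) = (u - 1)/(u + 5)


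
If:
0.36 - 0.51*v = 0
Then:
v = 0.71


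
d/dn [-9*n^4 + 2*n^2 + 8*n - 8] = -36*n^3 + 4*n + 8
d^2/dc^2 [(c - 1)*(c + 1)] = 2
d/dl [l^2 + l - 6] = 2*l + 1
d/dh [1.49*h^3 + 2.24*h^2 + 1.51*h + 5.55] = 4.47*h^2 + 4.48*h + 1.51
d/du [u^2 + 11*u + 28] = 2*u + 11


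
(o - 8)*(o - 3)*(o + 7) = o^3 - 4*o^2 - 53*o + 168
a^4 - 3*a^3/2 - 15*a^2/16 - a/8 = a*(a - 2)*(a + 1/4)^2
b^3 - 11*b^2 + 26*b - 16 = (b - 8)*(b - 2)*(b - 1)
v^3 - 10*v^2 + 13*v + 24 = (v - 8)*(v - 3)*(v + 1)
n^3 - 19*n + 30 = (n - 3)*(n - 2)*(n + 5)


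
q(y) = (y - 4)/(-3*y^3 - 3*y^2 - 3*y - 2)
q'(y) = (y - 4)*(9*y^2 + 6*y + 3)/(-3*y^3 - 3*y^2 - 3*y - 2)^2 + 1/(-3*y^3 - 3*y^2 - 3*y - 2) = (6*y^3 - 33*y^2 - 24*y - 14)/(9*y^6 + 18*y^5 + 27*y^4 + 30*y^3 + 21*y^2 + 12*y + 4)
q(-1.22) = -1.98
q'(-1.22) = -6.41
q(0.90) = 0.33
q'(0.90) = -0.67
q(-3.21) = -0.09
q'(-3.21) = -0.08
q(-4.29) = -0.04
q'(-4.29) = -0.03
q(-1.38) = -1.25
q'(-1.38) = -3.20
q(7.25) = -0.00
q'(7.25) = 0.00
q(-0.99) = -5.31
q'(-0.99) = -32.11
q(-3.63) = -0.07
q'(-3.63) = -0.05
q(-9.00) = -0.00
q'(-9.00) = 0.00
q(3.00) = 0.01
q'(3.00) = -0.02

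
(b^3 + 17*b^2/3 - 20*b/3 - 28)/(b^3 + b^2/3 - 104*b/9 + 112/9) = 3*(b^2 + 8*b + 12)/(3*b^2 + 8*b - 16)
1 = 1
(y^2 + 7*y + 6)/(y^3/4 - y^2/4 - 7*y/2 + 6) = 4*(y^2 + 7*y + 6)/(y^3 - y^2 - 14*y + 24)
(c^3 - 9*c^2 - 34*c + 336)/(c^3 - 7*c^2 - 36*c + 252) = (c - 8)/(c - 6)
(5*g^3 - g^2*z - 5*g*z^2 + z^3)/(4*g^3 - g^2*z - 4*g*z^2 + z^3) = (-5*g + z)/(-4*g + z)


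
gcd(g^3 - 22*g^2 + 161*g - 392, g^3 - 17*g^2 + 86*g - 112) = g^2 - 15*g + 56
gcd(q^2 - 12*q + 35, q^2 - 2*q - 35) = q - 7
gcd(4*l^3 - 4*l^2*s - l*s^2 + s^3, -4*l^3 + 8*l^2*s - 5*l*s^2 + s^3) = 2*l^2 - 3*l*s + s^2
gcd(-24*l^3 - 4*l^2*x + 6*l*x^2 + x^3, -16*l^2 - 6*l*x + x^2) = 2*l + x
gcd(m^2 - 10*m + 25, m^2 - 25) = m - 5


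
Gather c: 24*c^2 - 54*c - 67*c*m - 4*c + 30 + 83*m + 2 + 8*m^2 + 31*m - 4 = 24*c^2 + c*(-67*m - 58) + 8*m^2 + 114*m + 28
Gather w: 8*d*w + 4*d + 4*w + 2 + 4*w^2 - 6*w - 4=4*d + 4*w^2 + w*(8*d - 2) - 2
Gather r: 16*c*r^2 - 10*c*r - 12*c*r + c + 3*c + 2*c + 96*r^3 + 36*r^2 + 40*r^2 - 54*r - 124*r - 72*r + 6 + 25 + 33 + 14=6*c + 96*r^3 + r^2*(16*c + 76) + r*(-22*c - 250) + 78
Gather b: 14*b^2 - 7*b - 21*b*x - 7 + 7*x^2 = 14*b^2 + b*(-21*x - 7) + 7*x^2 - 7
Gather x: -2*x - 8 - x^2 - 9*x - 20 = -x^2 - 11*x - 28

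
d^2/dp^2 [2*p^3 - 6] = 12*p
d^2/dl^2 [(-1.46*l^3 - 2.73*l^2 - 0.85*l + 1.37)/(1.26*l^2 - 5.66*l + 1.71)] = (-3.5527136788005e-15*l^5 + 7.105427357601e-15*l^4 - 128.889976*l^3 + 133.126956*l^2 - 73.248408*l + 49.454734)/(2.000376*l^6 - 26.957448*l^5 + 129.238956*l^4 - 254.491712*l^3 + 175.395726*l^2 - 49.651218*l + 5.000211)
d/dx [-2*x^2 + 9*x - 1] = 9 - 4*x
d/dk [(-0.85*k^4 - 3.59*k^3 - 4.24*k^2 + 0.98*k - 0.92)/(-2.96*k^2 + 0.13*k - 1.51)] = (5.032*k^5 + 10.2949*k^4 + 4.2006*k^3 + 18.6123*k^2 + 7.3584*k - 1.3602)/(8.7616*k^4 - 0.7696*k^3 + 8.9561*k^2 - 0.3926*k + 2.2801)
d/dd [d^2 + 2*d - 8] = 2*d + 2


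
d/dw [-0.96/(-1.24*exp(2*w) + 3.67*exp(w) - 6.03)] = (3.5232 - 2.3808*exp(w))*exp(w)/(1.24*exp(2*w) - 3.67*exp(w) + 6.03)^2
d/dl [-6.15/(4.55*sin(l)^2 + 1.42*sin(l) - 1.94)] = (55.965*sin(l) + 8.733)*cos(l)/(4.55*sin(l)^2 + 1.42*sin(l) - 1.94)^2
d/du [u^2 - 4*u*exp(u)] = -4*u*exp(u) + 2*u - 4*exp(u)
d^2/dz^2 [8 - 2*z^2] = -4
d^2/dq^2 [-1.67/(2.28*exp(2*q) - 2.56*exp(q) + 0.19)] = (-1.67*(4.56*exp(q) - 2.56)*(9.12*exp(q) - 5.12)*exp(q) + (15.2304*exp(q) - 4.2752)*(2.28*exp(2*q) - 2.56*exp(q) + 0.19))*exp(q)/(2.28*exp(2*q) - 2.56*exp(q) + 0.19)^3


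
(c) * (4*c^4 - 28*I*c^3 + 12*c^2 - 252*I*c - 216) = 4*c^5 - 28*I*c^4 + 12*c^3 - 252*I*c^2 - 216*c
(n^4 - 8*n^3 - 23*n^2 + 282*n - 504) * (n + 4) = n^5 - 4*n^4 - 55*n^3 + 190*n^2 + 624*n - 2016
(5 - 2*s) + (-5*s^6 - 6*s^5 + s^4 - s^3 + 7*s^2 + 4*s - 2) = -5*s^6 - 6*s^5 + s^4 - s^3 + 7*s^2 + 2*s + 3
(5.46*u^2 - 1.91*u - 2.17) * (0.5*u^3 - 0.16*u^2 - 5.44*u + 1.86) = 2.73*u^5 - 1.8286*u^4 - 30.4818*u^3 + 20.8932*u^2 + 8.2522*u - 4.0362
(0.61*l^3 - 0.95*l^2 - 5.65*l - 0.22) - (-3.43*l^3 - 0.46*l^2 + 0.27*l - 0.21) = 4.04*l^3 - 0.49*l^2 - 5.92*l - 0.01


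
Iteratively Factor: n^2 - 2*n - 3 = (n + 1)*(n - 3)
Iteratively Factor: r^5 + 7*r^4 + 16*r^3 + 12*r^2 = (r)*(r^4 + 7*r^3 + 16*r^2 + 12*r) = r*(r + 3)*(r^3 + 4*r^2 + 4*r) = r*(r + 2)*(r + 3)*(r^2 + 2*r) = r^2*(r + 2)*(r + 3)*(r + 2)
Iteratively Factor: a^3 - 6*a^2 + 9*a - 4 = (a - 1)*(a^2 - 5*a + 4) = (a - 4)*(a - 1)*(a - 1)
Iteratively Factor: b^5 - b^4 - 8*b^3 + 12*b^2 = (b)*(b^4 - b^3 - 8*b^2 + 12*b) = b*(b - 2)*(b^3 + b^2 - 6*b) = b*(b - 2)^2*(b^2 + 3*b) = b^2*(b - 2)^2*(b + 3)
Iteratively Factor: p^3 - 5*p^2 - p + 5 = (p - 1)*(p^2 - 4*p - 5) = (p - 5)*(p - 1)*(p + 1)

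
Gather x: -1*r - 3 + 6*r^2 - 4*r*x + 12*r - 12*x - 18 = 6*r^2 + 11*r + x*(-4*r - 12) - 21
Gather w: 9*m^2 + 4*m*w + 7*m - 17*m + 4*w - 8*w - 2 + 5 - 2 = 9*m^2 - 10*m + w*(4*m - 4) + 1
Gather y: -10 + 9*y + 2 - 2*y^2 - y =-2*y^2 + 8*y - 8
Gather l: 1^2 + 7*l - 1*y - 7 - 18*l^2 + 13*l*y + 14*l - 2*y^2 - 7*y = -18*l^2 + l*(13*y + 21) - 2*y^2 - 8*y - 6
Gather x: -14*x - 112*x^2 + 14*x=-112*x^2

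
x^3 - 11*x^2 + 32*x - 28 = (x - 7)*(x - 2)^2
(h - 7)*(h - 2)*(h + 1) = h^3 - 8*h^2 + 5*h + 14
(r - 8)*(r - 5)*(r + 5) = r^3 - 8*r^2 - 25*r + 200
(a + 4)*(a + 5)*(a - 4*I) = a^3 + 9*a^2 - 4*I*a^2 + 20*a - 36*I*a - 80*I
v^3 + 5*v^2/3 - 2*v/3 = v*(v - 1/3)*(v + 2)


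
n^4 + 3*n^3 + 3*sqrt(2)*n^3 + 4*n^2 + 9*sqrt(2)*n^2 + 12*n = n*(n + 3)*(n + sqrt(2))*(n + 2*sqrt(2))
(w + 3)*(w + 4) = w^2 + 7*w + 12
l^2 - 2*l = l*(l - 2)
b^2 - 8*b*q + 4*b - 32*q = (b + 4)*(b - 8*q)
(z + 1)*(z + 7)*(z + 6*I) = z^3 + 8*z^2 + 6*I*z^2 + 7*z + 48*I*z + 42*I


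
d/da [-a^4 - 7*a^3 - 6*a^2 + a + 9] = -4*a^3 - 21*a^2 - 12*a + 1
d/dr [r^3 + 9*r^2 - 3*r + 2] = 3*r^2 + 18*r - 3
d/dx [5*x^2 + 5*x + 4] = 10*x + 5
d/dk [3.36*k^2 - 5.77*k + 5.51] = 6.72*k - 5.77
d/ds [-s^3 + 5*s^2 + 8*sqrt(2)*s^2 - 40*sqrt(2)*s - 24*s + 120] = -3*s^2 + 10*s + 16*sqrt(2)*s - 40*sqrt(2) - 24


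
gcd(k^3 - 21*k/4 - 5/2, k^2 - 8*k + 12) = 1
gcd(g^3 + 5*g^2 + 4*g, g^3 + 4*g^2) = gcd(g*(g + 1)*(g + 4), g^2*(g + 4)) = g^2 + 4*g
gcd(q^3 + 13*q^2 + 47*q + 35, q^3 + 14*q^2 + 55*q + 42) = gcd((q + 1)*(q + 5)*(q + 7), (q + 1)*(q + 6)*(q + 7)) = q^2 + 8*q + 7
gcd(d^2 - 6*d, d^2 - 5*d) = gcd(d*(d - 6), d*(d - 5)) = d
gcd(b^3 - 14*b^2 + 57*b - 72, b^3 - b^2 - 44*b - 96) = b - 8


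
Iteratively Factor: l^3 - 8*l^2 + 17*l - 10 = (l - 2)*(l^2 - 6*l + 5) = (l - 5)*(l - 2)*(l - 1)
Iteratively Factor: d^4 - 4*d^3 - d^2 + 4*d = (d - 4)*(d^3 - d) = d*(d - 4)*(d^2 - 1) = d*(d - 4)*(d + 1)*(d - 1)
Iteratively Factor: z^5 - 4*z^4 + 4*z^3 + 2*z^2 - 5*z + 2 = (z - 1)*(z^4 - 3*z^3 + z^2 + 3*z - 2) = (z - 1)^2*(z^3 - 2*z^2 - z + 2) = (z - 1)^2*(z + 1)*(z^2 - 3*z + 2) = (z - 2)*(z - 1)^2*(z + 1)*(z - 1)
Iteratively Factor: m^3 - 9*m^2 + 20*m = (m - 5)*(m^2 - 4*m) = (m - 5)*(m - 4)*(m)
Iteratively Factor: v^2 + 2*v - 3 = (v + 3)*(v - 1)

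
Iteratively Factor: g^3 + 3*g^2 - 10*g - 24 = (g + 4)*(g^2 - g - 6) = (g - 3)*(g + 4)*(g + 2)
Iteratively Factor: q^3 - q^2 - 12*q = (q)*(q^2 - q - 12) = q*(q - 4)*(q + 3)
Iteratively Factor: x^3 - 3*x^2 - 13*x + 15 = (x + 3)*(x^2 - 6*x + 5) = (x - 5)*(x + 3)*(x - 1)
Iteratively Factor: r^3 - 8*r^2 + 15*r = (r)*(r^2 - 8*r + 15) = r*(r - 3)*(r - 5)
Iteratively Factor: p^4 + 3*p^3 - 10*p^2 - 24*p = (p - 3)*(p^3 + 6*p^2 + 8*p) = (p - 3)*(p + 2)*(p^2 + 4*p) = (p - 3)*(p + 2)*(p + 4)*(p)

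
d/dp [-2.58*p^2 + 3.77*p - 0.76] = 3.77 - 5.16*p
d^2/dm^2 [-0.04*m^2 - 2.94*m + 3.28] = -0.0800000000000000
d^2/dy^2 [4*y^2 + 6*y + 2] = 8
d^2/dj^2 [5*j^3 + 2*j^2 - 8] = 30*j + 4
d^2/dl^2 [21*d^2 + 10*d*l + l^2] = 2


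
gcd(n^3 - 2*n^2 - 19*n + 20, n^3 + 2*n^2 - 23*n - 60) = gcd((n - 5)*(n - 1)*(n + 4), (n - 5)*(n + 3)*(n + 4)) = n^2 - n - 20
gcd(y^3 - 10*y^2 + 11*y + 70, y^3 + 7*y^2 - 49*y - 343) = y - 7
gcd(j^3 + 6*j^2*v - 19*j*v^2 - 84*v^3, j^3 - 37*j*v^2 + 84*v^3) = -j^2 - 3*j*v + 28*v^2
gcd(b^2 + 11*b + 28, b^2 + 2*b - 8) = b + 4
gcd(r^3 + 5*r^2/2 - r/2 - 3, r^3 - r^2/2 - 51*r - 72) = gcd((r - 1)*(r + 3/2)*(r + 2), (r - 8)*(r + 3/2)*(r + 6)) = r + 3/2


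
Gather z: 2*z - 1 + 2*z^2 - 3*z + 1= 2*z^2 - z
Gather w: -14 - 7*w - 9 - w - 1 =-8*w - 24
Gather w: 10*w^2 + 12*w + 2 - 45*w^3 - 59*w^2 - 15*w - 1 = -45*w^3 - 49*w^2 - 3*w + 1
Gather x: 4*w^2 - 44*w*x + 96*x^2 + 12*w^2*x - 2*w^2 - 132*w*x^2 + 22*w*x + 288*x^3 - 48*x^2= 2*w^2 + 288*x^3 + x^2*(48 - 132*w) + x*(12*w^2 - 22*w)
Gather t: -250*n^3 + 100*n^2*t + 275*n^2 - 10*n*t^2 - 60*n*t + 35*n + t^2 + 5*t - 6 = -250*n^3 + 275*n^2 + 35*n + t^2*(1 - 10*n) + t*(100*n^2 - 60*n + 5) - 6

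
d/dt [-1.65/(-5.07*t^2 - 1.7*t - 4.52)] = (-16.731*t - 2.805)/(5.07*t^2 + 1.7*t + 4.52)^2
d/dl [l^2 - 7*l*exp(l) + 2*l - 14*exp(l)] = -7*l*exp(l) + 2*l - 21*exp(l) + 2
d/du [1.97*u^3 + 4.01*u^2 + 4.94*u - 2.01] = 5.91*u^2 + 8.02*u + 4.94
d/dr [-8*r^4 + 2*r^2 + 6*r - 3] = -32*r^3 + 4*r + 6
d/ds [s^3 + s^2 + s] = 3*s^2 + 2*s + 1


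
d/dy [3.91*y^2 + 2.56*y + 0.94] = 7.82*y + 2.56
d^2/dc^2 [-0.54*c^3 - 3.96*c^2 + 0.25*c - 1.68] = -3.24*c - 7.92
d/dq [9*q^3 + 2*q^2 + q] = 27*q^2 + 4*q + 1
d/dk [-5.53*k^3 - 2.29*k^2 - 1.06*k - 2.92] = -16.59*k^2 - 4.58*k - 1.06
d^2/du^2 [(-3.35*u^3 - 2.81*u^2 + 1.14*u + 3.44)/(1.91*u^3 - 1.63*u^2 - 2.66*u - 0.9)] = (-2.8421709430404e-14*u^7 - 41.361432*u^6 - 77.167056*u^5 - 25.46412*u^4 - 234.550416*u^3 - 49.8950280000001*u^2 + 98.655792*u + 28.576648)/(6.967871*u^9 - 17.839209*u^8 - 13.887801*u^7 + 35.507651*u^6 + 36.152946*u^5 - 14.338074*u^4 - 37.593116*u^3 - 23.06502*u^2 - 6.4638*u - 0.729)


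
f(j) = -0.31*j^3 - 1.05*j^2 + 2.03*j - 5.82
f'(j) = -0.93*j^2 - 2.1*j + 2.03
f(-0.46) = -6.95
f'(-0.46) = 2.80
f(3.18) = -19.95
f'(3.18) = -14.05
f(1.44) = -6.00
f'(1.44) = -2.92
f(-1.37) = -9.77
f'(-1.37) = 3.16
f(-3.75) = -11.85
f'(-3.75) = -3.17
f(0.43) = -5.17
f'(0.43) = 0.96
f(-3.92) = -11.24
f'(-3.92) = -4.03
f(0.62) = -5.04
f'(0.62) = 0.37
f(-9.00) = 116.85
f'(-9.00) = -54.40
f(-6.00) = 11.16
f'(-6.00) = -18.85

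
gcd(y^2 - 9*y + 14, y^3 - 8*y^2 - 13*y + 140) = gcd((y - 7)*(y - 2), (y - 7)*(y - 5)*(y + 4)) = y - 7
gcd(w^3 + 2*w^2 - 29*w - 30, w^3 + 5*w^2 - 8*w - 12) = w^2 + 7*w + 6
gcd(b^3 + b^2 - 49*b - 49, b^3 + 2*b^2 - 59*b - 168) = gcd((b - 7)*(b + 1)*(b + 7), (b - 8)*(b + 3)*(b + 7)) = b + 7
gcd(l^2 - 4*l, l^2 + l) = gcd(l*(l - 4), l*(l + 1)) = l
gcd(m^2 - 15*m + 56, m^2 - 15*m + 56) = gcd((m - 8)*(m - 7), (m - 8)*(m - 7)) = m^2 - 15*m + 56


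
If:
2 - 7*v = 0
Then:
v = 2/7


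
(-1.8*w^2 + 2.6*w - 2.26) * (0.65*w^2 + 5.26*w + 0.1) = -1.17*w^4 - 7.778*w^3 + 12.027*w^2 - 11.6276*w - 0.226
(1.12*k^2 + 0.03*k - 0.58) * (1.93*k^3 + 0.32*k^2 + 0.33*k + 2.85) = 2.1616*k^5 + 0.4163*k^4 - 0.7402*k^3 + 3.0163*k^2 - 0.1059*k - 1.653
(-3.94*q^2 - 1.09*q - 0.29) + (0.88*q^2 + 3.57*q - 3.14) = -3.06*q^2 + 2.48*q - 3.43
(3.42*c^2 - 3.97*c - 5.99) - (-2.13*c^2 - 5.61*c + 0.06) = 5.55*c^2 + 1.64*c - 6.05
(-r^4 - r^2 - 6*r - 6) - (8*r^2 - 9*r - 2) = -r^4 - 9*r^2 + 3*r - 4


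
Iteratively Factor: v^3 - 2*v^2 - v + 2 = (v + 1)*(v^2 - 3*v + 2) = (v - 2)*(v + 1)*(v - 1)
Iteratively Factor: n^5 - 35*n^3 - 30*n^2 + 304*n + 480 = (n + 4)*(n^4 - 4*n^3 - 19*n^2 + 46*n + 120) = (n + 2)*(n + 4)*(n^3 - 6*n^2 - 7*n + 60) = (n + 2)*(n + 3)*(n + 4)*(n^2 - 9*n + 20) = (n - 5)*(n + 2)*(n + 3)*(n + 4)*(n - 4)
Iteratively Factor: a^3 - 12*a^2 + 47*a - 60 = (a - 3)*(a^2 - 9*a + 20) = (a - 5)*(a - 3)*(a - 4)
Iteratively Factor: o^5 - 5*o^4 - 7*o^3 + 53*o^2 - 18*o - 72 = (o - 4)*(o^4 - o^3 - 11*o^2 + 9*o + 18) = (o - 4)*(o - 2)*(o^3 + o^2 - 9*o - 9) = (o - 4)*(o - 2)*(o + 1)*(o^2 - 9) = (o - 4)*(o - 2)*(o + 1)*(o + 3)*(o - 3)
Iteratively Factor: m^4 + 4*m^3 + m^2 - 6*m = (m - 1)*(m^3 + 5*m^2 + 6*m) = m*(m - 1)*(m^2 + 5*m + 6) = m*(m - 1)*(m + 2)*(m + 3)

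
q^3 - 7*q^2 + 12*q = q*(q - 4)*(q - 3)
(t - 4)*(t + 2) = t^2 - 2*t - 8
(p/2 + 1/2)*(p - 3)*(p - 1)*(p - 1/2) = p^4/2 - 7*p^3/4 + p^2/4 + 7*p/4 - 3/4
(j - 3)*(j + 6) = j^2 + 3*j - 18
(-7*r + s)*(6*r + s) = -42*r^2 - r*s + s^2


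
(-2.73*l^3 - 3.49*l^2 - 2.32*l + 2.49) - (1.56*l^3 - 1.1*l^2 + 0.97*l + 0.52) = -4.29*l^3 - 2.39*l^2 - 3.29*l + 1.97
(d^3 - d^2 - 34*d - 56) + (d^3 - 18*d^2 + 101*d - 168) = 2*d^3 - 19*d^2 + 67*d - 224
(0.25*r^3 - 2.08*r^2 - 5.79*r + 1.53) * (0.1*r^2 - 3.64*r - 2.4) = 0.025*r^5 - 1.118*r^4 + 6.3922*r^3 + 26.2206*r^2 + 8.3268*r - 3.672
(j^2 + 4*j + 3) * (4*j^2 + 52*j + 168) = 4*j^4 + 68*j^3 + 388*j^2 + 828*j + 504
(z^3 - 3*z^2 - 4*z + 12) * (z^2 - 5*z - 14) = z^5 - 8*z^4 - 3*z^3 + 74*z^2 - 4*z - 168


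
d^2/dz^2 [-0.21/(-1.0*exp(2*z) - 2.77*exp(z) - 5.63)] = (-(0.84*exp(z) + 0.5817)*(1.0*exp(2*z) + 2.77*exp(z) + 5.63) + 0.21*(2.0*exp(z) + 2.77)*(4.0*exp(z) + 5.54)*exp(z))*exp(z)/(1.0*exp(2*z) + 2.77*exp(z) + 5.63)^3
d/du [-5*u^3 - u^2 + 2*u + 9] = -15*u^2 - 2*u + 2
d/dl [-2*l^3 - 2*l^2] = 2*l*(-3*l - 2)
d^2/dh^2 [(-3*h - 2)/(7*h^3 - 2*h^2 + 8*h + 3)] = 2*(-441*h^5 - 462*h^4 + 380*h^3 + 18*h^2 + 168*h - 68)/(343*h^9 - 294*h^8 + 1260*h^7 - 239*h^6 + 1188*h^5 + 660*h^4 + 413*h^3 + 522*h^2 + 216*h + 27)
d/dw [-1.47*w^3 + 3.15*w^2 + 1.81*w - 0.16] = -4.41*w^2 + 6.3*w + 1.81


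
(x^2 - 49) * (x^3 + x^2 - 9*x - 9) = x^5 + x^4 - 58*x^3 - 58*x^2 + 441*x + 441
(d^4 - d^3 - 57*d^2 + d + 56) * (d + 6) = d^5 + 5*d^4 - 63*d^3 - 341*d^2 + 62*d + 336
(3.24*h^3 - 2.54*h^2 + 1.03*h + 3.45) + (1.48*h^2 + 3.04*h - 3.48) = 3.24*h^3 - 1.06*h^2 + 4.07*h - 0.0299999999999998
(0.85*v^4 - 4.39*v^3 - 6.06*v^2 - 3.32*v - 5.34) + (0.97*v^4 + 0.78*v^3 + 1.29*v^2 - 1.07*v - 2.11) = 1.82*v^4 - 3.61*v^3 - 4.77*v^2 - 4.39*v - 7.45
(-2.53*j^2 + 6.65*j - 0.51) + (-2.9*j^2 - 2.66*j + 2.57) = -5.43*j^2 + 3.99*j + 2.06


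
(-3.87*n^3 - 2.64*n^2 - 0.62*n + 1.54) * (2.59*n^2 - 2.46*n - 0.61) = -10.0233*n^5 + 2.6826*n^4 + 7.2493*n^3 + 7.1242*n^2 - 3.4102*n - 0.9394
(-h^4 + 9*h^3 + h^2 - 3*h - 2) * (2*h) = -2*h^5 + 18*h^4 + 2*h^3 - 6*h^2 - 4*h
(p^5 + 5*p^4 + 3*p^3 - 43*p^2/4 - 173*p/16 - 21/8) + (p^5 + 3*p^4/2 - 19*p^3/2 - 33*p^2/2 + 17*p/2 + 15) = 2*p^5 + 13*p^4/2 - 13*p^3/2 - 109*p^2/4 - 37*p/16 + 99/8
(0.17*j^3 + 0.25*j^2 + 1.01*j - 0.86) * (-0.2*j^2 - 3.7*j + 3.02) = -0.034*j^5 - 0.679*j^4 - 0.6136*j^3 - 2.81*j^2 + 6.2322*j - 2.5972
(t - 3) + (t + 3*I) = 2*t - 3 + 3*I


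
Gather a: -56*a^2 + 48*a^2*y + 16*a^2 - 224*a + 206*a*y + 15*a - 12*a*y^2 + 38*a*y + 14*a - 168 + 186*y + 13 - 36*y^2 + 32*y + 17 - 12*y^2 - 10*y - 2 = a^2*(48*y - 40) + a*(-12*y^2 + 244*y - 195) - 48*y^2 + 208*y - 140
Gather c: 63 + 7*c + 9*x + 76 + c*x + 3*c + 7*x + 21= c*(x + 10) + 16*x + 160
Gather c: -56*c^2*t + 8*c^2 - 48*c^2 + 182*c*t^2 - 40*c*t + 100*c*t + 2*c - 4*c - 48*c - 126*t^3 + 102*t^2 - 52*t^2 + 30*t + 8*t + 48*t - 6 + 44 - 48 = c^2*(-56*t - 40) + c*(182*t^2 + 60*t - 50) - 126*t^3 + 50*t^2 + 86*t - 10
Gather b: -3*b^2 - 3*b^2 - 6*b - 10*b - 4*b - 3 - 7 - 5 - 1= -6*b^2 - 20*b - 16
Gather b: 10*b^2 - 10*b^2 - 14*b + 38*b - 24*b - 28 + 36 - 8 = 0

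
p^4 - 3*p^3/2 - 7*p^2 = p^2*(p - 7/2)*(p + 2)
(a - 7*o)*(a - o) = a^2 - 8*a*o + 7*o^2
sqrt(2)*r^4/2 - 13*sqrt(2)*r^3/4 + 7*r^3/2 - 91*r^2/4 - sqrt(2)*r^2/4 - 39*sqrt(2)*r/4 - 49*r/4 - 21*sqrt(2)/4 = (r - 7)*(r + 1/2)*(r + 3*sqrt(2))*(sqrt(2)*r/2 + 1/2)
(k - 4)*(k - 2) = k^2 - 6*k + 8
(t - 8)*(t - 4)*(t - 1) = t^3 - 13*t^2 + 44*t - 32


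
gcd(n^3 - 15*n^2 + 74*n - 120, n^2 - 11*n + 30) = n^2 - 11*n + 30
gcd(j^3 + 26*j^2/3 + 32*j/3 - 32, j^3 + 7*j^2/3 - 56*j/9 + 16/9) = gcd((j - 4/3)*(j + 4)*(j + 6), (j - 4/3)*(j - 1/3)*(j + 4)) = j^2 + 8*j/3 - 16/3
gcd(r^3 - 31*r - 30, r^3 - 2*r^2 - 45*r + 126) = r - 6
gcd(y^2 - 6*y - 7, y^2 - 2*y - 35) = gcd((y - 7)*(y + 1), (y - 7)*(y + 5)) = y - 7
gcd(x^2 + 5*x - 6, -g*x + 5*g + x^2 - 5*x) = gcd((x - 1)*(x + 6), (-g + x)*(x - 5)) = 1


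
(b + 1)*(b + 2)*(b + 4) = b^3 + 7*b^2 + 14*b + 8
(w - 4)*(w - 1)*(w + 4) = w^3 - w^2 - 16*w + 16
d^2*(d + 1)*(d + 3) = d^4 + 4*d^3 + 3*d^2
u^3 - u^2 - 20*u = u*(u - 5)*(u + 4)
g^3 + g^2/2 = g^2*(g + 1/2)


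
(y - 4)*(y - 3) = y^2 - 7*y + 12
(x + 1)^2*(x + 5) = x^3 + 7*x^2 + 11*x + 5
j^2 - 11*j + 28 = (j - 7)*(j - 4)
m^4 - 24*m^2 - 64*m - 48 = (m - 6)*(m + 2)^3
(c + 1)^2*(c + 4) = c^3 + 6*c^2 + 9*c + 4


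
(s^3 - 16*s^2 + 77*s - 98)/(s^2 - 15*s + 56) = (s^2 - 9*s + 14)/(s - 8)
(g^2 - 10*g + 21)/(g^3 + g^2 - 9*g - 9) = (g - 7)/(g^2 + 4*g + 3)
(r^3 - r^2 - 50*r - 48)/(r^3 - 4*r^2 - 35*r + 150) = (r^2 - 7*r - 8)/(r^2 - 10*r + 25)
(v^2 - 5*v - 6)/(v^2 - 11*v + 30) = (v + 1)/(v - 5)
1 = 1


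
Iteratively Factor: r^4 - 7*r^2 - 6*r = (r - 3)*(r^3 + 3*r^2 + 2*r) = r*(r - 3)*(r^2 + 3*r + 2) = r*(r - 3)*(r + 2)*(r + 1)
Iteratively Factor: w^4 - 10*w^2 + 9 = (w - 1)*(w^3 + w^2 - 9*w - 9) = (w - 1)*(w + 1)*(w^2 - 9) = (w - 1)*(w + 1)*(w + 3)*(w - 3)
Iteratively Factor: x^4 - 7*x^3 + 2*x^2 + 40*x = (x)*(x^3 - 7*x^2 + 2*x + 40) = x*(x - 4)*(x^2 - 3*x - 10) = x*(x - 5)*(x - 4)*(x + 2)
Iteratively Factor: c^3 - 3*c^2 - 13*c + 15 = (c - 1)*(c^2 - 2*c - 15) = (c - 1)*(c + 3)*(c - 5)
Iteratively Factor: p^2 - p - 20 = (p - 5)*(p + 4)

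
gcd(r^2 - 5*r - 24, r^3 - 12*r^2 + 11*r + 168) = r^2 - 5*r - 24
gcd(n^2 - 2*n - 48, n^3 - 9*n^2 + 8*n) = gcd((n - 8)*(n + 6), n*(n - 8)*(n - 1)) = n - 8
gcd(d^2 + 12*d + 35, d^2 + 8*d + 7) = d + 7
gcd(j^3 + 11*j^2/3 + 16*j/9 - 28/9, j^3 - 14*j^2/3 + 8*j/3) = j - 2/3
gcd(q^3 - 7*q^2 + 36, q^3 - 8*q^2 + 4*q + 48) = q^2 - 4*q - 12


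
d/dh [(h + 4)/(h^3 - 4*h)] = 2*(-h^3 - 6*h^2 + 8)/(h^2*(h^4 - 8*h^2 + 16))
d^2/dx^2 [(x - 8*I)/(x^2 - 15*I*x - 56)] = 2/(x^3 - 21*I*x^2 - 147*x + 343*I)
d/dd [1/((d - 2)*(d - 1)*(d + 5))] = (-(d - 2)*(d - 1) - (d - 2)*(d + 5) - (d - 1)*(d + 5))/((d - 2)^2*(d - 1)^2*(d + 5)^2)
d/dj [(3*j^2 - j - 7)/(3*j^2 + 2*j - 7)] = 3*(3*j^2 + 7)/(9*j^4 + 12*j^3 - 38*j^2 - 28*j + 49)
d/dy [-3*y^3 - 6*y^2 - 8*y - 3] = -9*y^2 - 12*y - 8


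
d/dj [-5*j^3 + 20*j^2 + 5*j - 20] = -15*j^2 + 40*j + 5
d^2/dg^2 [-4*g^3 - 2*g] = -24*g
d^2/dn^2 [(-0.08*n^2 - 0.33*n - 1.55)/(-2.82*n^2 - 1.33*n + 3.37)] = (8.88178419700125e-16*n^4 + 4.648488*n^3 + 78.518952*n^2 + 53.697312*n + 39.71942)/(22.425768*n^6 + 31.730076*n^5 - 65.43387*n^4 - 73.484495*n^3 + 78.195795*n^2 + 45.314031*n - 38.272753)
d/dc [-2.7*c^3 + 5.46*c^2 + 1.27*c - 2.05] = -8.1*c^2 + 10.92*c + 1.27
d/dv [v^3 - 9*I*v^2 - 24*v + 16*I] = 3*v^2 - 18*I*v - 24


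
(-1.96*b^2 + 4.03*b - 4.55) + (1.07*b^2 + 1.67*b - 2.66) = -0.89*b^2 + 5.7*b - 7.21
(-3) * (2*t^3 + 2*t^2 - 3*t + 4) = -6*t^3 - 6*t^2 + 9*t - 12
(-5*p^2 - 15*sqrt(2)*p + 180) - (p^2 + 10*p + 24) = -6*p^2 - 15*sqrt(2)*p - 10*p + 156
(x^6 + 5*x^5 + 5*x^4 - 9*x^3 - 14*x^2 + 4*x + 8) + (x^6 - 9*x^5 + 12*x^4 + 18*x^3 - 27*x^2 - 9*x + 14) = 2*x^6 - 4*x^5 + 17*x^4 + 9*x^3 - 41*x^2 - 5*x + 22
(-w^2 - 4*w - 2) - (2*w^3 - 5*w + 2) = -2*w^3 - w^2 + w - 4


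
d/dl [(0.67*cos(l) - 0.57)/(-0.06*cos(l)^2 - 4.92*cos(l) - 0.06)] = 0.0413113887236433*(-0.0402*cos(l)^2 + 0.0684*cos(l) + 2.8446)*sin(l)/(-0.0121951219512195*sin(l)^2 + 1.0*cos(l) + 0.024390243902439)^2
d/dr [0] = 0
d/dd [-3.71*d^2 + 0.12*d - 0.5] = 0.12 - 7.42*d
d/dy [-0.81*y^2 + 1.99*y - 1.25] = 1.99 - 1.62*y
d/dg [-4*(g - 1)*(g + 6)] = -8*g - 20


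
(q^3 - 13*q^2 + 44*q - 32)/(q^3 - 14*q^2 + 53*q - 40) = (q - 4)/(q - 5)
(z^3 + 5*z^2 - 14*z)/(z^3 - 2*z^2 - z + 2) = z*(z + 7)/(z^2 - 1)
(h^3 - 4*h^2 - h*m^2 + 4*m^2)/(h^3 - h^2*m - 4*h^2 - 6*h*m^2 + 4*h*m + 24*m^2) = (h^2 - m^2)/(h^2 - h*m - 6*m^2)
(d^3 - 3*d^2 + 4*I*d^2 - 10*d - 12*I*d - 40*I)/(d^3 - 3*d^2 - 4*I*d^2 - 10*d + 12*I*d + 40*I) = (d + 4*I)/(d - 4*I)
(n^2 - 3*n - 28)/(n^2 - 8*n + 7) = (n + 4)/(n - 1)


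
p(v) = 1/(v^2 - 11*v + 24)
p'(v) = (11 - 2*v)/(v^2 - 11*v + 24)^2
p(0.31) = 0.05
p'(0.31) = 0.02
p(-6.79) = 0.01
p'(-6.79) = 0.00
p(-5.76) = 0.01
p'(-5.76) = 0.00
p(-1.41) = 0.02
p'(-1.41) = 0.01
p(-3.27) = 0.01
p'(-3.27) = 0.00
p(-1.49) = 0.02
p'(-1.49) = 0.01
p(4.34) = -0.20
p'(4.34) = 0.10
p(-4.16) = 0.01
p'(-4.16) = 0.00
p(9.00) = 0.17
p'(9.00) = -0.19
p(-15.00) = 0.00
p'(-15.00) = 0.00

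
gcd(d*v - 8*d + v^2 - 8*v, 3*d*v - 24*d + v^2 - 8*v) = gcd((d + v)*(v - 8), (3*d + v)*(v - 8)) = v - 8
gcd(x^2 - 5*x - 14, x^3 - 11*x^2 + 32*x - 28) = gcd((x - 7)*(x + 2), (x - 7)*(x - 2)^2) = x - 7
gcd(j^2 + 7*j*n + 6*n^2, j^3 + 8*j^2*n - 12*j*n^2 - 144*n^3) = j + 6*n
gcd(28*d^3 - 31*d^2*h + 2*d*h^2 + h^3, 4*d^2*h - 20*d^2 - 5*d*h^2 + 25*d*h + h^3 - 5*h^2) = 4*d^2 - 5*d*h + h^2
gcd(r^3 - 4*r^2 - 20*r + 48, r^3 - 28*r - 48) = r^2 - 2*r - 24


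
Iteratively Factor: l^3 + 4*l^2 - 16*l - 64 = (l - 4)*(l^2 + 8*l + 16) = (l - 4)*(l + 4)*(l + 4)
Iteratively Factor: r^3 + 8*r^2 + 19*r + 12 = (r + 1)*(r^2 + 7*r + 12) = (r + 1)*(r + 4)*(r + 3)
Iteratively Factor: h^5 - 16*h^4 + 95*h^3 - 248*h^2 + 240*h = (h - 4)*(h^4 - 12*h^3 + 47*h^2 - 60*h) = (h - 5)*(h - 4)*(h^3 - 7*h^2 + 12*h) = h*(h - 5)*(h - 4)*(h^2 - 7*h + 12) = h*(h - 5)*(h - 4)^2*(h - 3)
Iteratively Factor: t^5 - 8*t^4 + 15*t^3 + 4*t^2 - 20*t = (t - 2)*(t^4 - 6*t^3 + 3*t^2 + 10*t) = (t - 2)*(t + 1)*(t^3 - 7*t^2 + 10*t) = t*(t - 2)*(t + 1)*(t^2 - 7*t + 10) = t*(t - 5)*(t - 2)*(t + 1)*(t - 2)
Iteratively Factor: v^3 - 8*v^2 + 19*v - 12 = (v - 1)*(v^2 - 7*v + 12) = (v - 3)*(v - 1)*(v - 4)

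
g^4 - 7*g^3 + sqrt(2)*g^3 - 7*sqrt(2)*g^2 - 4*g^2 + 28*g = g*(g - 7)*(g - sqrt(2))*(g + 2*sqrt(2))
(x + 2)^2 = x^2 + 4*x + 4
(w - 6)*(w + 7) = w^2 + w - 42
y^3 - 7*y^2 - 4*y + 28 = (y - 7)*(y - 2)*(y + 2)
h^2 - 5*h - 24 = (h - 8)*(h + 3)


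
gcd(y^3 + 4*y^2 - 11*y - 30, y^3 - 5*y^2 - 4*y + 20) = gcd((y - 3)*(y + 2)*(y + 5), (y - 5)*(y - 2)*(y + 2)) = y + 2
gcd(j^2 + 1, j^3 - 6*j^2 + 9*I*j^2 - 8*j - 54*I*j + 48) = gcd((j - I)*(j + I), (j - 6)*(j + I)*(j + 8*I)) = j + I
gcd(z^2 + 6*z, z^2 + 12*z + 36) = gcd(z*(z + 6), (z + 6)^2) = z + 6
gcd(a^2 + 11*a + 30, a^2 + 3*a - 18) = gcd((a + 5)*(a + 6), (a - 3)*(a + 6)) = a + 6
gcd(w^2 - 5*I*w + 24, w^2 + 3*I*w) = w + 3*I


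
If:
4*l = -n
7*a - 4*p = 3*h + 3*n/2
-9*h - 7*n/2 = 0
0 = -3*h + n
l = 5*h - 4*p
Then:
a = 0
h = 0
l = 0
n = 0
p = 0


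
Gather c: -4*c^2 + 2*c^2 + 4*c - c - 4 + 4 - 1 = -2*c^2 + 3*c - 1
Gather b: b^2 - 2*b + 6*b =b^2 + 4*b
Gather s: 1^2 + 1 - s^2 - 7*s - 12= -s^2 - 7*s - 10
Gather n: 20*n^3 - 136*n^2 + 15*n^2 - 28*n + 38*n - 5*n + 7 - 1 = 20*n^3 - 121*n^2 + 5*n + 6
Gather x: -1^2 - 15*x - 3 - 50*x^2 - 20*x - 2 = -50*x^2 - 35*x - 6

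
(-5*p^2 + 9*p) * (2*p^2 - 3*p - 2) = -10*p^4 + 33*p^3 - 17*p^2 - 18*p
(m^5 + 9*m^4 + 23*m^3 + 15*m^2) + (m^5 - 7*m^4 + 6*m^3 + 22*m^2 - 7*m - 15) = 2*m^5 + 2*m^4 + 29*m^3 + 37*m^2 - 7*m - 15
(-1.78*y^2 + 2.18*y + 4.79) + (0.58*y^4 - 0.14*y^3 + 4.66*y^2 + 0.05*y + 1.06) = 0.58*y^4 - 0.14*y^3 + 2.88*y^2 + 2.23*y + 5.85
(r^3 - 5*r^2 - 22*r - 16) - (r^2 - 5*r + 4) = r^3 - 6*r^2 - 17*r - 20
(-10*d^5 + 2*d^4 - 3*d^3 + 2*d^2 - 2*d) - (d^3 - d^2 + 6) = -10*d^5 + 2*d^4 - 4*d^3 + 3*d^2 - 2*d - 6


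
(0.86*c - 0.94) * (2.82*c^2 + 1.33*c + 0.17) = 2.4252*c^3 - 1.507*c^2 - 1.104*c - 0.1598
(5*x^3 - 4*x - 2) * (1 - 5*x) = -25*x^4 + 5*x^3 + 20*x^2 + 6*x - 2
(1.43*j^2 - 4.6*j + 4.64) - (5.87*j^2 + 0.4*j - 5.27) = -4.44*j^2 - 5.0*j + 9.91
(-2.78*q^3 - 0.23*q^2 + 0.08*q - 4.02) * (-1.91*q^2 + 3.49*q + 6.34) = 5.3098*q^5 - 9.2629*q^4 - 18.5807*q^3 + 6.4992*q^2 - 13.5226*q - 25.4868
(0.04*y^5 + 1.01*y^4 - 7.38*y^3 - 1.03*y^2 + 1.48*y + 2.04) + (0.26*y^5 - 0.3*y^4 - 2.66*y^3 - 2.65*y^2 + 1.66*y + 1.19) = 0.3*y^5 + 0.71*y^4 - 10.04*y^3 - 3.68*y^2 + 3.14*y + 3.23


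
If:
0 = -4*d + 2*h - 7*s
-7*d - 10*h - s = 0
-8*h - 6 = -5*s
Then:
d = 24/5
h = -3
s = -18/5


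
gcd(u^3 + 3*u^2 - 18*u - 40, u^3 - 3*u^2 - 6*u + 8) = u^2 - 2*u - 8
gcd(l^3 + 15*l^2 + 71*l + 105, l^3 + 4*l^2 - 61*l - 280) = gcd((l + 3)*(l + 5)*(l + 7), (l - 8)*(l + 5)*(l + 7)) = l^2 + 12*l + 35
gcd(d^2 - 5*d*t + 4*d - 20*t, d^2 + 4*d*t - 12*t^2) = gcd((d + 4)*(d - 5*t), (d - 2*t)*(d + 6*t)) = 1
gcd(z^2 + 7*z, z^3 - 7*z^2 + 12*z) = z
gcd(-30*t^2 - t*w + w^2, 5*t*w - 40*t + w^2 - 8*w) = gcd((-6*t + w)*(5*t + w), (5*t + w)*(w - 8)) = 5*t + w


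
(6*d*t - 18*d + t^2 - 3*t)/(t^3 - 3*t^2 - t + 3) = (6*d + t)/(t^2 - 1)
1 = 1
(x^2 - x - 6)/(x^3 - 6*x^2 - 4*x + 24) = (x - 3)/(x^2 - 8*x + 12)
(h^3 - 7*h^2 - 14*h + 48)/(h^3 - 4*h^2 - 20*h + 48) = (h^2 - 5*h - 24)/(h^2 - 2*h - 24)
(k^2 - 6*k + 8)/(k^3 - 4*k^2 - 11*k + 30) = (k - 4)/(k^2 - 2*k - 15)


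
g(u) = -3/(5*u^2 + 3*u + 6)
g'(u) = -3*(-10*u - 3)/(5*u^2 + 3*u + 6)^2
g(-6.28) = -0.02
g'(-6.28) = -0.01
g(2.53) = -0.07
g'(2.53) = 0.04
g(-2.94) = -0.07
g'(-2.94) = -0.05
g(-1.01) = -0.37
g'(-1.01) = -0.33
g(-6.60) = -0.01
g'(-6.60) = -0.00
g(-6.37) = -0.02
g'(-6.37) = -0.01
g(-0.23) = -0.54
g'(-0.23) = 0.07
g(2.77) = -0.06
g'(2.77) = 0.03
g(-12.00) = 0.00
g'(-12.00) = 0.00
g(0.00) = -0.50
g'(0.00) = 0.25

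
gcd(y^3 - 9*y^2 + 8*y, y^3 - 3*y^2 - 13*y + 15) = y - 1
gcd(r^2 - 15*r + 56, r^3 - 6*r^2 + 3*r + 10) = 1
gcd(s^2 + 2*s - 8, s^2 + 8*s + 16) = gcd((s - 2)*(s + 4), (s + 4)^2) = s + 4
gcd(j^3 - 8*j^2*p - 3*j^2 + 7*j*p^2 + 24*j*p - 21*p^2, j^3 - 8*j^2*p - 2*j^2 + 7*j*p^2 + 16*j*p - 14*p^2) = j^2 - 8*j*p + 7*p^2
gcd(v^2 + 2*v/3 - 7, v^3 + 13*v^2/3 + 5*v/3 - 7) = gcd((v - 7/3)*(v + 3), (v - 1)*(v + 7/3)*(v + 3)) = v + 3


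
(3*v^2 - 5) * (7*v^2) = 21*v^4 - 35*v^2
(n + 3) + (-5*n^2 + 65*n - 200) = -5*n^2 + 66*n - 197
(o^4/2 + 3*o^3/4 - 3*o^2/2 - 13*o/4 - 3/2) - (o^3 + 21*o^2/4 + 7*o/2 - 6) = o^4/2 - o^3/4 - 27*o^2/4 - 27*o/4 + 9/2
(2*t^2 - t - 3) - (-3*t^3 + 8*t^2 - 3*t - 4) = 3*t^3 - 6*t^2 + 2*t + 1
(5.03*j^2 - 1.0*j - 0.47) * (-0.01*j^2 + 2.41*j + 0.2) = -0.0503*j^4 + 12.1323*j^3 - 1.3993*j^2 - 1.3327*j - 0.094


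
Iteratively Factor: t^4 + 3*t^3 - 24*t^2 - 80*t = (t)*(t^3 + 3*t^2 - 24*t - 80) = t*(t - 5)*(t^2 + 8*t + 16) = t*(t - 5)*(t + 4)*(t + 4)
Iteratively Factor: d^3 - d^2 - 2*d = (d + 1)*(d^2 - 2*d) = (d - 2)*(d + 1)*(d)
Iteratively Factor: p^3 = (p)*(p^2) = p^2*(p)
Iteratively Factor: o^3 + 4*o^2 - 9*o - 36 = (o - 3)*(o^2 + 7*o + 12) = (o - 3)*(o + 3)*(o + 4)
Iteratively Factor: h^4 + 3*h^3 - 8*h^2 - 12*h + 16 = (h + 4)*(h^3 - h^2 - 4*h + 4) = (h - 1)*(h + 4)*(h^2 - 4) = (h - 2)*(h - 1)*(h + 4)*(h + 2)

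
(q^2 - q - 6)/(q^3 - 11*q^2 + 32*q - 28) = (q^2 - q - 6)/(q^3 - 11*q^2 + 32*q - 28)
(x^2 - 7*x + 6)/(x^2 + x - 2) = (x - 6)/(x + 2)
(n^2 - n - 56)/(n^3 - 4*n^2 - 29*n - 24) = (n + 7)/(n^2 + 4*n + 3)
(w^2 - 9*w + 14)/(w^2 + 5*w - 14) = (w - 7)/(w + 7)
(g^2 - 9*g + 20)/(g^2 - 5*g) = (g - 4)/g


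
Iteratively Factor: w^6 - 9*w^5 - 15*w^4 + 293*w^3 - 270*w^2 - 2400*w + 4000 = (w - 5)*(w^5 - 4*w^4 - 35*w^3 + 118*w^2 + 320*w - 800) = (w - 5)*(w + 4)*(w^4 - 8*w^3 - 3*w^2 + 130*w - 200) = (w - 5)*(w - 2)*(w + 4)*(w^3 - 6*w^2 - 15*w + 100) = (w - 5)^2*(w - 2)*(w + 4)*(w^2 - w - 20) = (w - 5)^3*(w - 2)*(w + 4)*(w + 4)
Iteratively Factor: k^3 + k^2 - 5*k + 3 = (k + 3)*(k^2 - 2*k + 1) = (k - 1)*(k + 3)*(k - 1)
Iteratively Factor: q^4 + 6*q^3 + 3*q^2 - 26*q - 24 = (q + 3)*(q^3 + 3*q^2 - 6*q - 8) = (q + 1)*(q + 3)*(q^2 + 2*q - 8) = (q - 2)*(q + 1)*(q + 3)*(q + 4)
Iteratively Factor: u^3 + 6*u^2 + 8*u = (u)*(u^2 + 6*u + 8) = u*(u + 2)*(u + 4)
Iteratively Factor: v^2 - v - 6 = (v + 2)*(v - 3)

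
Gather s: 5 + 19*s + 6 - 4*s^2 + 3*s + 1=-4*s^2 + 22*s + 12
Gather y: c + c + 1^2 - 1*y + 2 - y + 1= 2*c - 2*y + 4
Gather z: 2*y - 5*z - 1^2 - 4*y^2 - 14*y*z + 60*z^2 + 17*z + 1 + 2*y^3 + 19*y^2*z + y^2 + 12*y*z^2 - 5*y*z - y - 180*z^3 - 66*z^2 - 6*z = 2*y^3 - 3*y^2 + y - 180*z^3 + z^2*(12*y - 6) + z*(19*y^2 - 19*y + 6)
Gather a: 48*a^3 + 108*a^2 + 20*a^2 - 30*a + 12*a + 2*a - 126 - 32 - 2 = 48*a^3 + 128*a^2 - 16*a - 160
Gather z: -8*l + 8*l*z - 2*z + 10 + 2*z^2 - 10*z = -8*l + 2*z^2 + z*(8*l - 12) + 10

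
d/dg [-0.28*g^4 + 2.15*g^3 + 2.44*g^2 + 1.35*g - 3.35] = -1.12*g^3 + 6.45*g^2 + 4.88*g + 1.35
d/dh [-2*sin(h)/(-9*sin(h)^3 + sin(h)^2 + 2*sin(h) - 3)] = 2*(-18*sin(h)^3 + sin(h)^2 + 3)*cos(h)/(9*sin(h)^3 - sin(h)^2 - 2*sin(h) + 3)^2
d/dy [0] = 0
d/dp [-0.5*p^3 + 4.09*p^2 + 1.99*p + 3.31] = -1.5*p^2 + 8.18*p + 1.99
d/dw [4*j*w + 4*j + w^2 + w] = 4*j + 2*w + 1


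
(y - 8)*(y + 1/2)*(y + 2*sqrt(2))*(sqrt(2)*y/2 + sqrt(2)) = sqrt(2)*y^4/2 - 11*sqrt(2)*y^3/4 + 2*y^3 - 19*sqrt(2)*y^2/2 - 11*y^2 - 38*y - 4*sqrt(2)*y - 16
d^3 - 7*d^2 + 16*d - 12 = (d - 3)*(d - 2)^2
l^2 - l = l*(l - 1)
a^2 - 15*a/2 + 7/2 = (a - 7)*(a - 1/2)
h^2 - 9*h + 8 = (h - 8)*(h - 1)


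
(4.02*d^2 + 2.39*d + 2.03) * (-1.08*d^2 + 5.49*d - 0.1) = -4.3416*d^4 + 19.4886*d^3 + 10.5267*d^2 + 10.9057*d - 0.203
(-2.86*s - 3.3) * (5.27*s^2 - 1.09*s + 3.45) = -15.0722*s^3 - 14.2736*s^2 - 6.27*s - 11.385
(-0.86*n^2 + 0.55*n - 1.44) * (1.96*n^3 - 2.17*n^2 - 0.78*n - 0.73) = -1.6856*n^5 + 2.9442*n^4 - 3.3451*n^3 + 3.3236*n^2 + 0.7217*n + 1.0512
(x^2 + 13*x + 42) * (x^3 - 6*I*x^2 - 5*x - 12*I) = x^5 + 13*x^4 - 6*I*x^4 + 37*x^3 - 78*I*x^3 - 65*x^2 - 264*I*x^2 - 210*x - 156*I*x - 504*I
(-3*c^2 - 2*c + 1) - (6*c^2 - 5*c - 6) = -9*c^2 + 3*c + 7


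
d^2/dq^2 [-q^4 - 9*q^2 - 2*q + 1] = -12*q^2 - 18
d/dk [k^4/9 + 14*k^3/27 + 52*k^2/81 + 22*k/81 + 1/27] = 4*k^3/9 + 14*k^2/9 + 104*k/81 + 22/81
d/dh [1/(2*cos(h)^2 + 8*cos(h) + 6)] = (cos(h) + 2)*sin(h)/(cos(h)^2 + 4*cos(h) + 3)^2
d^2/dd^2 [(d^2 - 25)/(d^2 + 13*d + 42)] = 2*(-13*d^3 - 201*d^2 - 975*d - 1411)/(d^6 + 39*d^5 + 633*d^4 + 5473*d^3 + 26586*d^2 + 68796*d + 74088)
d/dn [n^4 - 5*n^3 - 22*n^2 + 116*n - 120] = 4*n^3 - 15*n^2 - 44*n + 116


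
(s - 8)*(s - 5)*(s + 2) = s^3 - 11*s^2 + 14*s + 80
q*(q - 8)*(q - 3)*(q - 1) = q^4 - 12*q^3 + 35*q^2 - 24*q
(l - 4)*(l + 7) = l^2 + 3*l - 28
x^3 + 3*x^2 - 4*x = x*(x - 1)*(x + 4)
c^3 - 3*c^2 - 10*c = c*(c - 5)*(c + 2)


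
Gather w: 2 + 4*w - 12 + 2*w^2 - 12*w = 2*w^2 - 8*w - 10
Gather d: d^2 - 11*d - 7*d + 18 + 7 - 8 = d^2 - 18*d + 17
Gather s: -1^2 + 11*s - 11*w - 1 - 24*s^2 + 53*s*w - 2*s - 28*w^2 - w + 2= -24*s^2 + s*(53*w + 9) - 28*w^2 - 12*w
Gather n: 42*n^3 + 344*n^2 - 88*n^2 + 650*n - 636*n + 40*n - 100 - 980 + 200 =42*n^3 + 256*n^2 + 54*n - 880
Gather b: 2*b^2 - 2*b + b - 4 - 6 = 2*b^2 - b - 10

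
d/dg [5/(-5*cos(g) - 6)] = -25*sin(g)/(5*cos(g) + 6)^2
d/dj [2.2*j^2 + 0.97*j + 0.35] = 4.4*j + 0.97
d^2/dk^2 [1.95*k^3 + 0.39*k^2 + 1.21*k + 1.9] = 11.7*k + 0.78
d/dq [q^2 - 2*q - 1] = 2*q - 2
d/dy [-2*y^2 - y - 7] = -4*y - 1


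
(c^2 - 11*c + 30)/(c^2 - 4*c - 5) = (c - 6)/(c + 1)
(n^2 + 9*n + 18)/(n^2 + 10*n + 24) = (n + 3)/(n + 4)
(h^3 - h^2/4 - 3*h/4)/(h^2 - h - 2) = h*(-4*h^2 + h + 3)/(4*(-h^2 + h + 2))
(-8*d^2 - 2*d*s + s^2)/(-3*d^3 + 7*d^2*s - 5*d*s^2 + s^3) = (8*d^2 + 2*d*s - s^2)/(3*d^3 - 7*d^2*s + 5*d*s^2 - s^3)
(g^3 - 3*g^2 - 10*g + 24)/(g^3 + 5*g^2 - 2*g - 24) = (g - 4)/(g + 4)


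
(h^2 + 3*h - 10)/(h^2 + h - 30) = (h^2 + 3*h - 10)/(h^2 + h - 30)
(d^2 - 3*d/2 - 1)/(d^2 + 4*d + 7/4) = 2*(d - 2)/(2*d + 7)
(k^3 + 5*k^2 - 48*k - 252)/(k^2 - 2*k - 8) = (-k^3 - 5*k^2 + 48*k + 252)/(-k^2 + 2*k + 8)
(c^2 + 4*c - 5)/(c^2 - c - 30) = (c - 1)/(c - 6)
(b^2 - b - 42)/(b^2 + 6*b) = (b - 7)/b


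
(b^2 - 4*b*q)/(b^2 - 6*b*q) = (b - 4*q)/(b - 6*q)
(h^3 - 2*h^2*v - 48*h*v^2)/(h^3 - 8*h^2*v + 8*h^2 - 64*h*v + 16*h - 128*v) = h*(h + 6*v)/(h^2 + 8*h + 16)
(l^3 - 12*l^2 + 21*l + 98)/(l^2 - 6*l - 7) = (l^2 - 5*l - 14)/(l + 1)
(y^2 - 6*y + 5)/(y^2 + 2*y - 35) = (y - 1)/(y + 7)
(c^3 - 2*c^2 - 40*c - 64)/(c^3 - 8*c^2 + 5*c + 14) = (c^3 - 2*c^2 - 40*c - 64)/(c^3 - 8*c^2 + 5*c + 14)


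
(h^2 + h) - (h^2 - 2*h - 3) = 3*h + 3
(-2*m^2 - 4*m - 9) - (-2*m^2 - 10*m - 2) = 6*m - 7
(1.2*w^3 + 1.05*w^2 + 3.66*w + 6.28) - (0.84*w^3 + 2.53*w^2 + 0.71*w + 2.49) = 0.36*w^3 - 1.48*w^2 + 2.95*w + 3.79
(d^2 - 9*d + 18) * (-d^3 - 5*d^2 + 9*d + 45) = -d^5 + 4*d^4 + 36*d^3 - 126*d^2 - 243*d + 810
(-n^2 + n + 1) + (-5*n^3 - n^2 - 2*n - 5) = -5*n^3 - 2*n^2 - n - 4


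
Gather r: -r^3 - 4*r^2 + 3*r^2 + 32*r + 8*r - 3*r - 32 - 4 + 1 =-r^3 - r^2 + 37*r - 35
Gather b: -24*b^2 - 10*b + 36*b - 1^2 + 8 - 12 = -24*b^2 + 26*b - 5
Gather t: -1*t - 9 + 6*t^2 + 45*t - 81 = 6*t^2 + 44*t - 90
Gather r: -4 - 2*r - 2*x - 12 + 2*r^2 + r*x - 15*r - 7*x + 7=2*r^2 + r*(x - 17) - 9*x - 9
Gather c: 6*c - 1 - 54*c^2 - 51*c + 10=-54*c^2 - 45*c + 9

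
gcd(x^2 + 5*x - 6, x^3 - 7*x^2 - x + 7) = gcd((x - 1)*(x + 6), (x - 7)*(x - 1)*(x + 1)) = x - 1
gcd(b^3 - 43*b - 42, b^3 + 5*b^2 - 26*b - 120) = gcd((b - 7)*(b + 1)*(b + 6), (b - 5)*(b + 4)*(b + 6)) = b + 6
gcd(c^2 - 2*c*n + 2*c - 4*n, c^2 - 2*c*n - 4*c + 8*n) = c - 2*n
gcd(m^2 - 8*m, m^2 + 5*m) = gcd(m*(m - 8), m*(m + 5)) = m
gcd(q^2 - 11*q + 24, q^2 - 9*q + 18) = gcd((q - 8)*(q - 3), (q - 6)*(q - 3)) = q - 3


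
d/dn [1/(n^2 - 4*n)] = 2*(2 - n)/(n^2*(n - 4)^2)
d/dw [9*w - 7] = 9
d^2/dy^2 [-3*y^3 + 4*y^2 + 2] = 8 - 18*y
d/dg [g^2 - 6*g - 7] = 2*g - 6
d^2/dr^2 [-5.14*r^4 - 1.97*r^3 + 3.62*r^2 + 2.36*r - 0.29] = -61.68*r^2 - 11.82*r + 7.24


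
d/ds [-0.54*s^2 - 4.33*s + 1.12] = -1.08*s - 4.33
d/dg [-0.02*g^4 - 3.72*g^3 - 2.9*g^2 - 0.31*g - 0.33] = -0.08*g^3 - 11.16*g^2 - 5.8*g - 0.31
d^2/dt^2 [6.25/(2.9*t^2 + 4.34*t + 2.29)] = (-105.125*t^2 - 157.325*t + 6.25*(5.8*t + 4.34)*(11.6*t + 8.68) - 83.0125)/(2.9*t^2 + 4.34*t + 2.29)^3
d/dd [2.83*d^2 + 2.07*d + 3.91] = 5.66*d + 2.07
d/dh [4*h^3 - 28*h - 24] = 12*h^2 - 28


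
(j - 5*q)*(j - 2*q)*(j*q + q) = j^3*q - 7*j^2*q^2 + j^2*q + 10*j*q^3 - 7*j*q^2 + 10*q^3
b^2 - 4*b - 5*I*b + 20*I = (b - 4)*(b - 5*I)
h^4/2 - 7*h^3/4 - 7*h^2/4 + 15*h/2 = h*(h/2 + 1)*(h - 3)*(h - 5/2)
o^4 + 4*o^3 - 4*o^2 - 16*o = o*(o - 2)*(o + 2)*(o + 4)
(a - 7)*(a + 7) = a^2 - 49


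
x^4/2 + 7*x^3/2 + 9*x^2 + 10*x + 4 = (x/2 + 1)*(x + 1)*(x + 2)^2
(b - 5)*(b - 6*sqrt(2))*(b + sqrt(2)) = b^3 - 5*sqrt(2)*b^2 - 5*b^2 - 12*b + 25*sqrt(2)*b + 60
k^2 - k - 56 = (k - 8)*(k + 7)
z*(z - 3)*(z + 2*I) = z^3 - 3*z^2 + 2*I*z^2 - 6*I*z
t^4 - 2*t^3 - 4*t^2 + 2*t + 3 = (t - 3)*(t - 1)*(t + 1)^2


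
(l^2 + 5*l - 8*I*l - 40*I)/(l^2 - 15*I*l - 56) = (l + 5)/(l - 7*I)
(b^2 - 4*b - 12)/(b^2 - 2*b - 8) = (b - 6)/(b - 4)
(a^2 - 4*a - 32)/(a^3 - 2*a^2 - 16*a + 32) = (a - 8)/(a^2 - 6*a + 8)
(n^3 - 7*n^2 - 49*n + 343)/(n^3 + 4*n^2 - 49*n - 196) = (n - 7)/(n + 4)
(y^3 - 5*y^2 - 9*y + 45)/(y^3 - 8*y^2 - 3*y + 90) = (y - 3)/(y - 6)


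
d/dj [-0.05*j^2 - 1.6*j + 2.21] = -0.1*j - 1.6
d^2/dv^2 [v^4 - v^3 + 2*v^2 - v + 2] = 12*v^2 - 6*v + 4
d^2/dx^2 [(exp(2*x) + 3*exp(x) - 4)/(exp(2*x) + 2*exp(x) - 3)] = (exp(x) - 3)*exp(x)/(exp(3*x) + 9*exp(2*x) + 27*exp(x) + 27)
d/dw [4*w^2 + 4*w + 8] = 8*w + 4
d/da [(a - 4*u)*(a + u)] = 2*a - 3*u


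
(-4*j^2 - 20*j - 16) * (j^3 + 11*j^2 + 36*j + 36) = -4*j^5 - 64*j^4 - 380*j^3 - 1040*j^2 - 1296*j - 576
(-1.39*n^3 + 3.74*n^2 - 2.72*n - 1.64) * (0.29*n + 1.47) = -0.4031*n^4 - 0.9587*n^3 + 4.709*n^2 - 4.474*n - 2.4108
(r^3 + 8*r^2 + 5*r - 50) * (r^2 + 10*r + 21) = r^5 + 18*r^4 + 106*r^3 + 168*r^2 - 395*r - 1050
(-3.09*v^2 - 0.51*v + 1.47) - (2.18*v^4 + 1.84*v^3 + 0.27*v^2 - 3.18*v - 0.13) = -2.18*v^4 - 1.84*v^3 - 3.36*v^2 + 2.67*v + 1.6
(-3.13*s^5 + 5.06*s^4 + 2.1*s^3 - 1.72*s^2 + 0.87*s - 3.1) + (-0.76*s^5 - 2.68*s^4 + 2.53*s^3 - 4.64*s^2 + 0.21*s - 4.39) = -3.89*s^5 + 2.38*s^4 + 4.63*s^3 - 6.36*s^2 + 1.08*s - 7.49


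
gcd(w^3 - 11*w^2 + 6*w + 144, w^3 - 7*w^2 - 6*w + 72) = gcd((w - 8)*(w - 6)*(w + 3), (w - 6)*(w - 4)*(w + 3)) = w^2 - 3*w - 18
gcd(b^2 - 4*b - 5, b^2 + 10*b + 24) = 1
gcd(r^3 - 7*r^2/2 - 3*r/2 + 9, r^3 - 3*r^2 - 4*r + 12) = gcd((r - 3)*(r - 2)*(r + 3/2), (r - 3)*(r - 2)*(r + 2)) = r^2 - 5*r + 6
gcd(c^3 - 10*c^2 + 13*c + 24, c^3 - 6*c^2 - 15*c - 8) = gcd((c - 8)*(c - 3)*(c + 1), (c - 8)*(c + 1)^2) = c^2 - 7*c - 8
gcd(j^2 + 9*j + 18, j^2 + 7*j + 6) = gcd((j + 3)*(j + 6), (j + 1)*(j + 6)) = j + 6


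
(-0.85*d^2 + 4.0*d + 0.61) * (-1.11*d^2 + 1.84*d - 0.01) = 0.9435*d^4 - 6.004*d^3 + 6.6914*d^2 + 1.0824*d - 0.0061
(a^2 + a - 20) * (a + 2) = a^3 + 3*a^2 - 18*a - 40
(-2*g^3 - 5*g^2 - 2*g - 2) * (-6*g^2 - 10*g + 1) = 12*g^5 + 50*g^4 + 60*g^3 + 27*g^2 + 18*g - 2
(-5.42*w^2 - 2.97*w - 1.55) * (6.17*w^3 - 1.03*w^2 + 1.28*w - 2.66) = -33.4414*w^5 - 12.7423*w^4 - 13.442*w^3 + 12.2121*w^2 + 5.9162*w + 4.123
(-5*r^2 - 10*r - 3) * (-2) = 10*r^2 + 20*r + 6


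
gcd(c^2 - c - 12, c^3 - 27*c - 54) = c + 3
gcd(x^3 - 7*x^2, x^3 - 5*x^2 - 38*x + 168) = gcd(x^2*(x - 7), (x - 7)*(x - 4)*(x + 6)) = x - 7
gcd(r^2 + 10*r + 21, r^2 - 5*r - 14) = 1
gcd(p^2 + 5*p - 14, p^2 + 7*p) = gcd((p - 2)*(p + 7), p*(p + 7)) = p + 7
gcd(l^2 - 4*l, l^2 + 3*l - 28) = l - 4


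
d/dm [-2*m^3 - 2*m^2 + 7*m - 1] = -6*m^2 - 4*m + 7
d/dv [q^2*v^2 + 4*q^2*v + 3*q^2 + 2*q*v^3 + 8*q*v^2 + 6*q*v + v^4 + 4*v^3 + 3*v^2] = 2*q^2*v + 4*q^2 + 6*q*v^2 + 16*q*v + 6*q + 4*v^3 + 12*v^2 + 6*v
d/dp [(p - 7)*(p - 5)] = 2*p - 12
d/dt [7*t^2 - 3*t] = 14*t - 3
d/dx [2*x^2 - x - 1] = 4*x - 1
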